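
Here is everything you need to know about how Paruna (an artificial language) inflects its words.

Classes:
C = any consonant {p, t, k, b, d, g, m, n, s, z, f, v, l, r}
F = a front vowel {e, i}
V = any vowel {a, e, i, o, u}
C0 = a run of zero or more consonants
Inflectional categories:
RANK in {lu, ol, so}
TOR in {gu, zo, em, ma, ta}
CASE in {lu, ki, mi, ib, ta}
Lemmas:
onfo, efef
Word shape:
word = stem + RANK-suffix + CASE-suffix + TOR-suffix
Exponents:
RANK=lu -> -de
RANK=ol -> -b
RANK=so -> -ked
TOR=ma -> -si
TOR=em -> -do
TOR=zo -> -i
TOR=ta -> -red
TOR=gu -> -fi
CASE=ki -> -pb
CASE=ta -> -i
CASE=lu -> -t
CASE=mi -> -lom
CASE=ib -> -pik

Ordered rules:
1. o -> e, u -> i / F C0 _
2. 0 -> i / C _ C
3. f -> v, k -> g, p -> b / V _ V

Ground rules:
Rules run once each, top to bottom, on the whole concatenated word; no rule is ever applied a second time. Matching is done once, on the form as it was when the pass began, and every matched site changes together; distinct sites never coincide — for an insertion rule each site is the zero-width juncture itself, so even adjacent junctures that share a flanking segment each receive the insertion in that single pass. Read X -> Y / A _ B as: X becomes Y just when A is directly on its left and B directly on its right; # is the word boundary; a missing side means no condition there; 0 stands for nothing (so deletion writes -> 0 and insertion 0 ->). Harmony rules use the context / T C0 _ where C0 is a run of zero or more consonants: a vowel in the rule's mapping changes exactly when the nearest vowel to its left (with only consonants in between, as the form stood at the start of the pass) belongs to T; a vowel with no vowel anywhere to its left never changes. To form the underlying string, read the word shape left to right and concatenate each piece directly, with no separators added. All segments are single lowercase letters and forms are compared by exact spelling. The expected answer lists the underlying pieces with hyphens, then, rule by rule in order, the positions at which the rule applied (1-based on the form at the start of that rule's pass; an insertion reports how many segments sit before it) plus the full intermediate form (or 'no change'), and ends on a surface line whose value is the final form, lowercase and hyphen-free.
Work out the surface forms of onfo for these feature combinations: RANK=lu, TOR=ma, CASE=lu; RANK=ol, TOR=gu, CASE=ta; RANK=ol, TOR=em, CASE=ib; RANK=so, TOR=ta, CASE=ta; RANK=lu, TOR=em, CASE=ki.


cell RANK=lu, TOR=ma, CASE=lu:
underlying: onfo-de-t-si
1. o -> e, u -> i / F C0 _: no change
2. 0 -> i / C _ C: inserts after position(s) 2, 7: onifodetisi
3. f -> v, k -> g, p -> b / V _ V: fires at position(s) 4: onivodetisi
surface: onivodetisi

cell RANK=ol, TOR=gu, CASE=ta:
underlying: onfo-b-i-fi
1. o -> e, u -> i / F C0 _: no change
2. 0 -> i / C _ C: inserts after position(s) 2: onifobifi
3. f -> v, k -> g, p -> b / V _ V: fires at position(s) 4, 8: onivobivi
surface: onivobivi

cell RANK=ol, TOR=em, CASE=ib:
underlying: onfo-b-pik-do
1. o -> e, u -> i / F C0 _: fires at position(s) 10: onfobpikde
2. 0 -> i / C _ C: inserts after position(s) 2, 5, 8: onifobipikide
3. f -> v, k -> g, p -> b / V _ V: fires at position(s) 4, 8, 10: onivobibigide
surface: onivobibigide

cell RANK=so, TOR=ta, CASE=ta:
underlying: onfo-ked-i-red
1. o -> e, u -> i / F C0 _: no change
2. 0 -> i / C _ C: inserts after position(s) 2: onifokedired
3. f -> v, k -> g, p -> b / V _ V: fires at position(s) 4, 6: onivogedired
surface: onivogedired

cell RANK=lu, TOR=em, CASE=ki:
underlying: onfo-de-pb-do
1. o -> e, u -> i / F C0 _: fires at position(s) 10: onfodepbde
2. 0 -> i / C _ C: inserts after position(s) 2, 7, 8: onifodepibide
3. f -> v, k -> g, p -> b / V _ V: fires at position(s) 4, 8: onivodebibide
surface: onivodebibide


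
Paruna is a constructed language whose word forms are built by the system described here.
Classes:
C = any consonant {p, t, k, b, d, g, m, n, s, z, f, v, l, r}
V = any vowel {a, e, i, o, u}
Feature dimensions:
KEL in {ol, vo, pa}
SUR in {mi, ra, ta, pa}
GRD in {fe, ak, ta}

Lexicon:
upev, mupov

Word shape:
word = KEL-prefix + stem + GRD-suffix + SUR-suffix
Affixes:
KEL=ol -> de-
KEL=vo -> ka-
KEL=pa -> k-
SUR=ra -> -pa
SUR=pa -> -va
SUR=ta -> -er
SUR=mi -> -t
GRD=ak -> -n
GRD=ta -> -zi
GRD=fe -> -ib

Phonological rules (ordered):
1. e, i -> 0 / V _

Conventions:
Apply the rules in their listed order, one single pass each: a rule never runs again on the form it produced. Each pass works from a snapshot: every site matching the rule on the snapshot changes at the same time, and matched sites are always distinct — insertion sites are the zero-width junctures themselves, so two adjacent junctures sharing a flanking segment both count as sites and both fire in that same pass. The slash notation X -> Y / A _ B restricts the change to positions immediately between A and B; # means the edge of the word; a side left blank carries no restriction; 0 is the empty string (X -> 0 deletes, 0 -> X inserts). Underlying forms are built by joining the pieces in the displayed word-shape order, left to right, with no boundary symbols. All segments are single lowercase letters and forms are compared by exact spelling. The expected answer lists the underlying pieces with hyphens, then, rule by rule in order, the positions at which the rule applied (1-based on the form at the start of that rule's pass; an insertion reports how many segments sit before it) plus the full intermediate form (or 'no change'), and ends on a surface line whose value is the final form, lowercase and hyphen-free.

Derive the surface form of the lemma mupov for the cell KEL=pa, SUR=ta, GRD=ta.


underlying: k-mupov-zi-er
1. e, i -> 0 / V _: fires at position(s) 9: kmupovzir
surface: kmupovzir


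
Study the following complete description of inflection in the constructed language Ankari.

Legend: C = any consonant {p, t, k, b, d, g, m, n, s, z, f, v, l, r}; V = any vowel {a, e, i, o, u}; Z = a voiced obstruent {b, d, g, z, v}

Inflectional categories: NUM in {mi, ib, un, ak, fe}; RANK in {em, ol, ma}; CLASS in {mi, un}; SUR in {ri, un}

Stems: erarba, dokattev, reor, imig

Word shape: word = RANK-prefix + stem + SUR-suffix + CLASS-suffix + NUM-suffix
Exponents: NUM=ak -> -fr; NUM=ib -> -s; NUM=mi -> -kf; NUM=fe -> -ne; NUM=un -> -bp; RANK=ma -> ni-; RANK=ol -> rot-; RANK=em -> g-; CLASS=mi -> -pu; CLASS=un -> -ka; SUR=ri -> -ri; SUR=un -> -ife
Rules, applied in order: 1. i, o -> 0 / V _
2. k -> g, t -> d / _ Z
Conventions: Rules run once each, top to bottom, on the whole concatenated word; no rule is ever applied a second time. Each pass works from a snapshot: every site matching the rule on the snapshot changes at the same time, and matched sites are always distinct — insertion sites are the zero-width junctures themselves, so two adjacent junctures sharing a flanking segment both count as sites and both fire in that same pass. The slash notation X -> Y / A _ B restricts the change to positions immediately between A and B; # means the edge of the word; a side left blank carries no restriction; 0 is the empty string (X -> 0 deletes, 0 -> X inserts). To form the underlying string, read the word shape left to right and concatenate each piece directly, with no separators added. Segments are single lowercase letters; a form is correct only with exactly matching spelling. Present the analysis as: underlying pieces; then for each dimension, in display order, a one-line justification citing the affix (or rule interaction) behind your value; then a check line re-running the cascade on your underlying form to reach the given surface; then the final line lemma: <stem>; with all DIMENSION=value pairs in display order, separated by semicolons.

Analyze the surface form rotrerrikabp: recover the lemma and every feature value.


underlying: rot-reor-ri-ka-bp
NUM=un - signalled by the affix -bp
RANK=ol - signalled by the affix rot-
CLASS=un - signalled by the affix -ka
SUR=ri - signalled by the affix -ri
check: rotreorrikabp -> rotrerrikabp -> rotrerrikabp
lemma: reor; NUM=un; RANK=ol; CLASS=un; SUR=ri


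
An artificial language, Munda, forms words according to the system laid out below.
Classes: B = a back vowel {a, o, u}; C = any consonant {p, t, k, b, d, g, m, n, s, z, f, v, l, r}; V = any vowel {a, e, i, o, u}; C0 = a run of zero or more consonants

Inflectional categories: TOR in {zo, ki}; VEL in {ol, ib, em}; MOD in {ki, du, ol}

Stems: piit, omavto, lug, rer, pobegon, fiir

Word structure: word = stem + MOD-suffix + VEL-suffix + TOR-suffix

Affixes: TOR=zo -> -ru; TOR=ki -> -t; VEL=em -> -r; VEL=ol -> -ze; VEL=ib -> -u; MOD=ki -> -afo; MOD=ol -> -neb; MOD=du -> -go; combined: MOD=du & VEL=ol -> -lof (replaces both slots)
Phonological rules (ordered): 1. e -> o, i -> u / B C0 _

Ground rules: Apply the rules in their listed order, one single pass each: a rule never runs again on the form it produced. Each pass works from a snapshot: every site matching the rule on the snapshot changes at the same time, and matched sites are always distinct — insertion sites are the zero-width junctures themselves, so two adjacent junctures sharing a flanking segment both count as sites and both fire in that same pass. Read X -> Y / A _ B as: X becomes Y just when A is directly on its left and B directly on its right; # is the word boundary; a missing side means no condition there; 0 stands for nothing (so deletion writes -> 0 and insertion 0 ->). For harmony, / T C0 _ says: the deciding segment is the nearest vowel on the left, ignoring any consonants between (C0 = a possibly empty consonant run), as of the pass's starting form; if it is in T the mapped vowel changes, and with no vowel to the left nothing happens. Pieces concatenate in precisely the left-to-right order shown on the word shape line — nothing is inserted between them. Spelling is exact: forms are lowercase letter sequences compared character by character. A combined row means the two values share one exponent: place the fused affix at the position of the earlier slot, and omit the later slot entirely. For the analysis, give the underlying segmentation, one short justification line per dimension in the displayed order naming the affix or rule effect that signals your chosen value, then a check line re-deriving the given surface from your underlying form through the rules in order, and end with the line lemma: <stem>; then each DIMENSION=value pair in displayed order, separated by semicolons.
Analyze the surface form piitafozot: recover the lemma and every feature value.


underlying: piit-afo-ze-t
TOR=ki - signalled by the affix -t
VEL=ol - signalled by the affix -ze
MOD=ki - signalled by the affix -afo
check: piitafozet -> piitafozot
lemma: piit; TOR=ki; VEL=ol; MOD=ki


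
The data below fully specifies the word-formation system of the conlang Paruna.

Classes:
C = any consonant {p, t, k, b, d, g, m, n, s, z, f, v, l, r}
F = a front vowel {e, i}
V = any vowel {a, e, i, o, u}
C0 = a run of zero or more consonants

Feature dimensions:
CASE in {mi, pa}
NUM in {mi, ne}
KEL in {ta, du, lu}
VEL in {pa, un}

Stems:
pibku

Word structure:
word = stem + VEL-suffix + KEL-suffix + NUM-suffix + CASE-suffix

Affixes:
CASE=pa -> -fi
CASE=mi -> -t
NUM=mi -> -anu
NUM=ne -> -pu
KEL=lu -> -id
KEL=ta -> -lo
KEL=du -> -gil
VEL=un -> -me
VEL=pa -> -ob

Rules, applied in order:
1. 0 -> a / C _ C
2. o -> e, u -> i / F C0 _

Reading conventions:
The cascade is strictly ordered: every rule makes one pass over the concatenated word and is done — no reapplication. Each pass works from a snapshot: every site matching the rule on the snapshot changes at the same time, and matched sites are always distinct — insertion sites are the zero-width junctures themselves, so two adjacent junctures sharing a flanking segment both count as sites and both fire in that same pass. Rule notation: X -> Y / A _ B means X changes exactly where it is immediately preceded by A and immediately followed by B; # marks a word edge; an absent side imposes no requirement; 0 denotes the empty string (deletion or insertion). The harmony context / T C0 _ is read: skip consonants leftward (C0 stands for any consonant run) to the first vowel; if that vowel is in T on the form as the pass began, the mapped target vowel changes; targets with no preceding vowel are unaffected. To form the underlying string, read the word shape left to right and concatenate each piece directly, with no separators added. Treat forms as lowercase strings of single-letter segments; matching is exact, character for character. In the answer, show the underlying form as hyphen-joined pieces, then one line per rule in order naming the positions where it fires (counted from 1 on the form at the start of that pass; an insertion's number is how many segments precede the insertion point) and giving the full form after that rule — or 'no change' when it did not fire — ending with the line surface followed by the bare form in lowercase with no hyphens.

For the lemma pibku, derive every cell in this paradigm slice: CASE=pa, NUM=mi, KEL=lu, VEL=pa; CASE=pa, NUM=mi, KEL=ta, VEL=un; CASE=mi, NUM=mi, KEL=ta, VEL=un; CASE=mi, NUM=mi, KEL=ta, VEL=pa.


cell CASE=pa, NUM=mi, KEL=lu, VEL=pa:
underlying: pibku-ob-id-anu-fi
1. 0 -> a / C _ C: inserts after position(s) 3: pibakuobidanufi
2. o -> e, u -> i / F C0 _: no change
surface: pibakuobidanufi

cell CASE=pa, NUM=mi, KEL=ta, VEL=un:
underlying: pibku-me-lo-anu-fi
1. 0 -> a / C _ C: inserts after position(s) 3: pibakumeloanufi
2. o -> e, u -> i / F C0 _: fires at position(s) 10: pibakumeleanufi
surface: pibakumeleanufi

cell CASE=mi, NUM=mi, KEL=ta, VEL=un:
underlying: pibku-me-lo-anu-t
1. 0 -> a / C _ C: inserts after position(s) 3: pibakumeloanut
2. o -> e, u -> i / F C0 _: fires at position(s) 10: pibakumeleanut
surface: pibakumeleanut

cell CASE=mi, NUM=mi, KEL=ta, VEL=pa:
underlying: pibku-ob-lo-anu-t
1. 0 -> a / C _ C: inserts after position(s) 3, 7: pibakuobaloanut
2. o -> e, u -> i / F C0 _: no change
surface: pibakuobaloanut


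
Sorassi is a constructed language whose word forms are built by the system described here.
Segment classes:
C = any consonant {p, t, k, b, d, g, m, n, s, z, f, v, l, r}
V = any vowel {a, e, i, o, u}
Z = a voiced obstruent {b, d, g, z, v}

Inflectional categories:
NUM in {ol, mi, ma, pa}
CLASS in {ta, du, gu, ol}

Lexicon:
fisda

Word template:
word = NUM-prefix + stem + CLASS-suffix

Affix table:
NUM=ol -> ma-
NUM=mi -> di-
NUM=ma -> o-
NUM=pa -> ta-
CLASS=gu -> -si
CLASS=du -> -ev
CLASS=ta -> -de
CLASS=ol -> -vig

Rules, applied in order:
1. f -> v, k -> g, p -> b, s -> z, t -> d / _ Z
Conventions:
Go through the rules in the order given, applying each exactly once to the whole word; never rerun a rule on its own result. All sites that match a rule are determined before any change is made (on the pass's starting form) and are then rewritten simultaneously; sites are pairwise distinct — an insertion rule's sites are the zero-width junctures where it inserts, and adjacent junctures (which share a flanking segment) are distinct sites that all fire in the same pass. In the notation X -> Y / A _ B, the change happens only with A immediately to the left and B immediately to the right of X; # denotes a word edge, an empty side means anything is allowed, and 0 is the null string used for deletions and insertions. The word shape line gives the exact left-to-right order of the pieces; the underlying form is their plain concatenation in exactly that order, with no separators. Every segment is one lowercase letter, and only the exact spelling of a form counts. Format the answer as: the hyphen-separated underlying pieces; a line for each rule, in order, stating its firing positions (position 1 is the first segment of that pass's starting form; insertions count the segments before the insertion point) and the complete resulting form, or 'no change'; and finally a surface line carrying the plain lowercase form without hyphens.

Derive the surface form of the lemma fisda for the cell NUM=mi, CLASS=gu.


underlying: di-fisda-si
1. f -> v, k -> g, p -> b, s -> z, t -> d / _ Z: fires at position(s) 5: difizdasi
surface: difizdasi


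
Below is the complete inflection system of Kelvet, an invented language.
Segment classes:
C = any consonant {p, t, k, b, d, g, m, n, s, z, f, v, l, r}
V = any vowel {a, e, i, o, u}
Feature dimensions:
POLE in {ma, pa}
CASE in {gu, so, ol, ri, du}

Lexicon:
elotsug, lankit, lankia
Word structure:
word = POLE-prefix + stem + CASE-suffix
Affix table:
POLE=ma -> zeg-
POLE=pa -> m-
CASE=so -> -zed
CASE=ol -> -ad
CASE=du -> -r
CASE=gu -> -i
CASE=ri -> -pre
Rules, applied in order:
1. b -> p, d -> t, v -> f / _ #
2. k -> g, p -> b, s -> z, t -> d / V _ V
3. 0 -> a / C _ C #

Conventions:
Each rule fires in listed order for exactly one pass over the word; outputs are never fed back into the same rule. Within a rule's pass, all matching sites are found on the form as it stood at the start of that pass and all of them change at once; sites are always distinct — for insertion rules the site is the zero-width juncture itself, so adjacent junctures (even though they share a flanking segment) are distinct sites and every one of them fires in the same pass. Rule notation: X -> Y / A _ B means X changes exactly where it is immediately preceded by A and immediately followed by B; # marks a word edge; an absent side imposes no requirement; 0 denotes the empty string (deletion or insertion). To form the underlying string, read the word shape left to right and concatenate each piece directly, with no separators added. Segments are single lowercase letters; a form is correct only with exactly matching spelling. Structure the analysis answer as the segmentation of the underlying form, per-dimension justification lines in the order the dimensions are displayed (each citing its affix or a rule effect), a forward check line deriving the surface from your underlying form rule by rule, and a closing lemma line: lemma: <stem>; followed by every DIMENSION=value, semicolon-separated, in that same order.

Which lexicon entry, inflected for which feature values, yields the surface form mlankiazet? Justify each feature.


underlying: m-lankia-zed
POLE=pa - signalled by the affix m-
CASE=so - signalled by the affix -zed
check: mlankiazed -> mlankiazet -> mlankiazet -> mlankiazet
lemma: lankia; POLE=pa; CASE=so


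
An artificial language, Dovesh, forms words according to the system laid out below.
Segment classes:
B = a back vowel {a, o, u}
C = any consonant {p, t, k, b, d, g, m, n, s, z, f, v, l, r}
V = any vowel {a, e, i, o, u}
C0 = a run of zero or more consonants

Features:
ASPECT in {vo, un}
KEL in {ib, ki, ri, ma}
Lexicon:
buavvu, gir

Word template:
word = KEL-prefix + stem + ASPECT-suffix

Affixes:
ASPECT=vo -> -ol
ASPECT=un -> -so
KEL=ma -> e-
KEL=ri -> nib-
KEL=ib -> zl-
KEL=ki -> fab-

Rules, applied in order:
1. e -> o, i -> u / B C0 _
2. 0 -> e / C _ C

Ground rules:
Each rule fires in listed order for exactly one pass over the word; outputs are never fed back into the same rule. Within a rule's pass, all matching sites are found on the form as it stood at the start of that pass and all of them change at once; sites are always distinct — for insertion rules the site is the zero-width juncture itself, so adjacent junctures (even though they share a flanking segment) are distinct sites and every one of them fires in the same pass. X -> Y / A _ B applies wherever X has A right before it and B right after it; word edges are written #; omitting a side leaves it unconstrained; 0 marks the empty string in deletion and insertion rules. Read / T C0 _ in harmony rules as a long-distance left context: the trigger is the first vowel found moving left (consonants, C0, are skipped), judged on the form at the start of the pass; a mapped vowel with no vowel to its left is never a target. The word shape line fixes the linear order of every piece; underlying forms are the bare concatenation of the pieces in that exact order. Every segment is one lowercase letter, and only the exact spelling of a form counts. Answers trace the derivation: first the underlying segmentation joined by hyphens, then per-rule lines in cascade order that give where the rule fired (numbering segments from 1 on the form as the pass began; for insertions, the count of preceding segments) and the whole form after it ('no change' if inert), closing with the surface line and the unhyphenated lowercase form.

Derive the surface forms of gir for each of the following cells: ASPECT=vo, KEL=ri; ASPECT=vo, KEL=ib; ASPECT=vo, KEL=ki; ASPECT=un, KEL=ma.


cell ASPECT=vo, KEL=ri:
underlying: nib-gir-ol
1. e -> o, i -> u / B C0 _: no change
2. 0 -> e / C _ C: inserts after position(s) 3: nibegirol
surface: nibegirol

cell ASPECT=vo, KEL=ib:
underlying: zl-gir-ol
1. e -> o, i -> u / B C0 _: no change
2. 0 -> e / C _ C: inserts after position(s) 1, 2: zelegirol
surface: zelegirol

cell ASPECT=vo, KEL=ki:
underlying: fab-gir-ol
1. e -> o, i -> u / B C0 _: fires at position(s) 5: fabgurol
2. 0 -> e / C _ C: inserts after position(s) 3: fabegurol
surface: fabegurol

cell ASPECT=un, KEL=ma:
underlying: e-gir-so
1. e -> o, i -> u / B C0 _: no change
2. 0 -> e / C _ C: inserts after position(s) 4: egireso
surface: egireso


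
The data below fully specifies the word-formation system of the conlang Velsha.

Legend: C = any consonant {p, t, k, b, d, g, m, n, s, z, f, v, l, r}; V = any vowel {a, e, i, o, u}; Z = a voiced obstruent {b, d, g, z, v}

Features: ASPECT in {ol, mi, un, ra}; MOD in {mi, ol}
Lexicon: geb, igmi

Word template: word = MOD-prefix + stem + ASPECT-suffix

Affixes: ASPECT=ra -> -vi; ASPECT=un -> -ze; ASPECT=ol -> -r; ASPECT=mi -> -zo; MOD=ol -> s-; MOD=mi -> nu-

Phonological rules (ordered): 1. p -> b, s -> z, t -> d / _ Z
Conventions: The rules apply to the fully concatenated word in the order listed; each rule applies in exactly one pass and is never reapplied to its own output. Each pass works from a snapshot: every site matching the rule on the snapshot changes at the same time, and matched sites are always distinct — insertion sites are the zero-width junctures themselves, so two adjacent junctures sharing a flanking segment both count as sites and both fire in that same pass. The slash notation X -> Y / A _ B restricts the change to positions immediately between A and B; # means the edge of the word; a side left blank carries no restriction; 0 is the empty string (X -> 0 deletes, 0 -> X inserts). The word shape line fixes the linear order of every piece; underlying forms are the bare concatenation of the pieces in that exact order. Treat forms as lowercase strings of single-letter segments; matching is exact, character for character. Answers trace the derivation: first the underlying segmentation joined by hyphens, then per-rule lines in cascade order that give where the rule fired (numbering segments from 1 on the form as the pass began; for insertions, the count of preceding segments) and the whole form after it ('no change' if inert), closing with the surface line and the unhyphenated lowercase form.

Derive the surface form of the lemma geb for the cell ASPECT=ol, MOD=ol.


underlying: s-geb-r
1. p -> b, s -> z, t -> d / _ Z: fires at position(s) 1: zgebr
surface: zgebr


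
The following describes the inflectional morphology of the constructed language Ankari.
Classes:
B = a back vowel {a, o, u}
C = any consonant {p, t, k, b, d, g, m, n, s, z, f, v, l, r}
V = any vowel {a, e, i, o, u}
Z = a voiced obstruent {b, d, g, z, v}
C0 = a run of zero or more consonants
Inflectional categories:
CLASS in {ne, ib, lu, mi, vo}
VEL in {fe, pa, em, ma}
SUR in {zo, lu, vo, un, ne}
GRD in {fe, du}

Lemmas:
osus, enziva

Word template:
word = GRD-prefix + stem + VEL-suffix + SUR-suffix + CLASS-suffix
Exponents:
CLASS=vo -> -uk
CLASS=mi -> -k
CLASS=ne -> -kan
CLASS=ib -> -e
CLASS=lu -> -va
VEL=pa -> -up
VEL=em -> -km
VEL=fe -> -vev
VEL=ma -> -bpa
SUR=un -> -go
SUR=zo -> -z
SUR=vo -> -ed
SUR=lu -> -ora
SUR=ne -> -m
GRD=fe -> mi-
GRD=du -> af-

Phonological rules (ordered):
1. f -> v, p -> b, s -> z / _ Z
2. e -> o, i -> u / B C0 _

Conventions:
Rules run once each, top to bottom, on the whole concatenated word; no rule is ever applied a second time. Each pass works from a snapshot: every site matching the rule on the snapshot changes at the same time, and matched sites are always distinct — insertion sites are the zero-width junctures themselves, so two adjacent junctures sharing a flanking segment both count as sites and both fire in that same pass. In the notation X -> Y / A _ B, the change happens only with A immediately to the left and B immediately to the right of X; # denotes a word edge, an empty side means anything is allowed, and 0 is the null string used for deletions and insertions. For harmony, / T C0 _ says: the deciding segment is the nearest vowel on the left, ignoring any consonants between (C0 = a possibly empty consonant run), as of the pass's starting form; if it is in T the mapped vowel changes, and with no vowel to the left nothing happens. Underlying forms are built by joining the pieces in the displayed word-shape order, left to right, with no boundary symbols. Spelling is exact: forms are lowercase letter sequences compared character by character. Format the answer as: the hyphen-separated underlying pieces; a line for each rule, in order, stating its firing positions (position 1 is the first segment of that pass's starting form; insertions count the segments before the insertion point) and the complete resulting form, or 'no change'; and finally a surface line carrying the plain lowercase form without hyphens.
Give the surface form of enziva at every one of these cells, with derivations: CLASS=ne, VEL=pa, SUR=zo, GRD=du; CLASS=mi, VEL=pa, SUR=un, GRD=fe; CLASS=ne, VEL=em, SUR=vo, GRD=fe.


cell CLASS=ne, VEL=pa, SUR=zo, GRD=du:
underlying: af-enziva-up-z-kan
1. f -> v, p -> b, s -> z / _ Z: fires at position(s) 10: afenzivaubzkan
2. e -> o, i -> u / B C0 _: fires at position(s) 3: afonzivaubzkan
surface: afonzivaubzkan

cell CLASS=mi, VEL=pa, SUR=un, GRD=fe:
underlying: mi-enziva-up-go-k
1. f -> v, p -> b, s -> z / _ Z: fires at position(s) 10: mienzivaubgok
2. e -> o, i -> u / B C0 _: no change
surface: mienzivaubgok

cell CLASS=ne, VEL=em, SUR=vo, GRD=fe:
underlying: mi-enziva-km-ed-kan
1. f -> v, p -> b, s -> z / _ Z: no change
2. e -> o, i -> u / B C0 _: fires at position(s) 11: mienzivakmodkan
surface: mienzivakmodkan


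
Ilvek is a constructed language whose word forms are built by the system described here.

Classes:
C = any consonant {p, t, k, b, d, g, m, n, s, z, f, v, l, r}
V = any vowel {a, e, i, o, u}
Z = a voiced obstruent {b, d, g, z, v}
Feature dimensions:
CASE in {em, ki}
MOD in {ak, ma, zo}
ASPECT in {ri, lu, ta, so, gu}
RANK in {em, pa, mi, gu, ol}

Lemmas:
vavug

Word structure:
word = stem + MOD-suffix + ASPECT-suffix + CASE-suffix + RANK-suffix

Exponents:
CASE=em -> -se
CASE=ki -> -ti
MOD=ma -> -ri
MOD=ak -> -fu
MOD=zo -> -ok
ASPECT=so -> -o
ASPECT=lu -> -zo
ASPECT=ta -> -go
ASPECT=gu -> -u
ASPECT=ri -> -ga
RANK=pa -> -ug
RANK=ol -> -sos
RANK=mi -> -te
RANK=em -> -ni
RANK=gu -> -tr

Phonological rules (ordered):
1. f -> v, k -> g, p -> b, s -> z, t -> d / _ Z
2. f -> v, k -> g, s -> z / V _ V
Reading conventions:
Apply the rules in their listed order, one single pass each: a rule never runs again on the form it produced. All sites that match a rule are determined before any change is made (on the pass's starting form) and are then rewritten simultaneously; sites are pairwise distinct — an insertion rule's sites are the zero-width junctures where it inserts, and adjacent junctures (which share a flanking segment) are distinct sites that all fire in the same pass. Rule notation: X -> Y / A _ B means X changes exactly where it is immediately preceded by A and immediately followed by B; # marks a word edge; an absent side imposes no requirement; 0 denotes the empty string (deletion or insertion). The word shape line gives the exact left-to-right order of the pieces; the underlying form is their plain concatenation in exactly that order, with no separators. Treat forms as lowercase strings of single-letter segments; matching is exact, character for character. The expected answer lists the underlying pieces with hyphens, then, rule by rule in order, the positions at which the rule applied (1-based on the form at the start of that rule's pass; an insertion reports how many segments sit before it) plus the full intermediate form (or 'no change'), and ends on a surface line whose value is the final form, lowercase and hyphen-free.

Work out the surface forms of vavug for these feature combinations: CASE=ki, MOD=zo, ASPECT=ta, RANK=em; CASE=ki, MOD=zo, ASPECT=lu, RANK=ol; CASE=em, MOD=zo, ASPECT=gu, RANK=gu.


cell CASE=ki, MOD=zo, ASPECT=ta, RANK=em:
underlying: vavug-ok-go-ti-ni
1. f -> v, k -> g, p -> b, s -> z, t -> d / _ Z: fires at position(s) 7: vavugoggotini
2. f -> v, k -> g, s -> z / V _ V: no change
surface: vavugoggotini

cell CASE=ki, MOD=zo, ASPECT=lu, RANK=ol:
underlying: vavug-ok-zo-ti-sos
1. f -> v, k -> g, p -> b, s -> z, t -> d / _ Z: fires at position(s) 7: vavugogzotisos
2. f -> v, k -> g, s -> z / V _ V: fires at position(s) 12: vavugogzotizos
surface: vavugogzotizos

cell CASE=em, MOD=zo, ASPECT=gu, RANK=gu:
underlying: vavug-ok-u-se-tr
1. f -> v, k -> g, p -> b, s -> z, t -> d / _ Z: no change
2. f -> v, k -> g, s -> z / V _ V: fires at position(s) 7, 9: vavugoguzetr
surface: vavugoguzetr


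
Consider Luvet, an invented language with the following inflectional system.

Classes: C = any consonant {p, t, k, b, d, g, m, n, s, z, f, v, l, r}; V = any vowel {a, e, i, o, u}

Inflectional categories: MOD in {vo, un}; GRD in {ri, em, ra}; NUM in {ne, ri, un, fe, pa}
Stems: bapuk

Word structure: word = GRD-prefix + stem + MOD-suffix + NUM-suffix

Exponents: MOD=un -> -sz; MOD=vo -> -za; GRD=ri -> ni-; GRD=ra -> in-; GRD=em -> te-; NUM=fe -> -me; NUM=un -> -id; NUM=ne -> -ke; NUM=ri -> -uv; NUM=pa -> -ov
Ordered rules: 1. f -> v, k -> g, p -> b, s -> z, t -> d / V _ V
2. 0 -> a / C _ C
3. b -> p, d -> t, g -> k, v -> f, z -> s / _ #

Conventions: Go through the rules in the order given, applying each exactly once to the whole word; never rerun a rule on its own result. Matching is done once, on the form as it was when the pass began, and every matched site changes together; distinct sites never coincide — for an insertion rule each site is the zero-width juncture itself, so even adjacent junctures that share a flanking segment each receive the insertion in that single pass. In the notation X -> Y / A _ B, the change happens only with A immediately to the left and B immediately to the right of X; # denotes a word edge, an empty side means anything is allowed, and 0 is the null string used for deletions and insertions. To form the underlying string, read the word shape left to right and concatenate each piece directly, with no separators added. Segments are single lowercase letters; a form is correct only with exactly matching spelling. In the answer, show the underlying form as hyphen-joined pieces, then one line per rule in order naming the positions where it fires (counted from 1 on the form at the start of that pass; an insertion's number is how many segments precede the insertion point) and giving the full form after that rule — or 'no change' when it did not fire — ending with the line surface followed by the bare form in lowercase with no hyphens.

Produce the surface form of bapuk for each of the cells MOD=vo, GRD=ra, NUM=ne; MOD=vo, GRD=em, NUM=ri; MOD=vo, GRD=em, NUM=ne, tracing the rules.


cell MOD=vo, GRD=ra, NUM=ne:
underlying: in-bapuk-za-ke
1. f -> v, k -> g, p -> b, s -> z, t -> d / V _ V: fires at position(s) 5, 10: inbabukzage
2. 0 -> a / C _ C: inserts after position(s) 2, 7: inababukazage
3. b -> p, d -> t, g -> k, v -> f, z -> s / _ #: no change
surface: inababukazage

cell MOD=vo, GRD=em, NUM=ri:
underlying: te-bapuk-za-uv
1. f -> v, k -> g, p -> b, s -> z, t -> d / V _ V: fires at position(s) 5: tebabukzauv
2. 0 -> a / C _ C: inserts after position(s) 7: tebabukazauv
3. b -> p, d -> t, g -> k, v -> f, z -> s / _ #: fires at position(s) 12: tebabukazauf
surface: tebabukazauf

cell MOD=vo, GRD=em, NUM=ne:
underlying: te-bapuk-za-ke
1. f -> v, k -> g, p -> b, s -> z, t -> d / V _ V: fires at position(s) 5, 10: tebabukzage
2. 0 -> a / C _ C: inserts after position(s) 7: tebabukazage
3. b -> p, d -> t, g -> k, v -> f, z -> s / _ #: no change
surface: tebabukazage


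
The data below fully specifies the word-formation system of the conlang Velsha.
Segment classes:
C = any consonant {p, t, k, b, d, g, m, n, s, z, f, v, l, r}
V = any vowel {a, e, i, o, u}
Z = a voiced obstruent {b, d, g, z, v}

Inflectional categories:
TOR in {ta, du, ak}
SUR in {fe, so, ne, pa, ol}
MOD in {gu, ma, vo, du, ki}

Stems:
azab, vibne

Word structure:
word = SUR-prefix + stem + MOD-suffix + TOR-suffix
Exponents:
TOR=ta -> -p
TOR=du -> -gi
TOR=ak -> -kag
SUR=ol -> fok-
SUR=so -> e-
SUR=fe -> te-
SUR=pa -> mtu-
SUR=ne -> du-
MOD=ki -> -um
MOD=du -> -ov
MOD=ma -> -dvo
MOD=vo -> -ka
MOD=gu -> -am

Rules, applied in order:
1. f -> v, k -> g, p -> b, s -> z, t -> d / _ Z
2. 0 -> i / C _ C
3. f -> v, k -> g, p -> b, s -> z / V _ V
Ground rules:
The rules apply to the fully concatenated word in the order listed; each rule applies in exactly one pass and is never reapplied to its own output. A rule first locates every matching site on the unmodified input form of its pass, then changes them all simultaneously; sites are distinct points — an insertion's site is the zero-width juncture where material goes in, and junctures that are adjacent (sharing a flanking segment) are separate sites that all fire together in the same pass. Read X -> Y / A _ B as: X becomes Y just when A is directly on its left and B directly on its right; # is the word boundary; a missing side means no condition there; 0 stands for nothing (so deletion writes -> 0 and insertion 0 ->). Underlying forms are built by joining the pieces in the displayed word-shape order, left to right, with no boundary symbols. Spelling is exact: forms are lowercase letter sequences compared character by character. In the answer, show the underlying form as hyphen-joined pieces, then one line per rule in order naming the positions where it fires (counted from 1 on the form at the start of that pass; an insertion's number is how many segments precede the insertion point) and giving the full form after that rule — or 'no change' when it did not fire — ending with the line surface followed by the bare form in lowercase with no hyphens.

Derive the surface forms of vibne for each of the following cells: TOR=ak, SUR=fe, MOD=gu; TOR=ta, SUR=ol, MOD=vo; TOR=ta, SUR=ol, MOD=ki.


cell TOR=ak, SUR=fe, MOD=gu:
underlying: te-vibne-am-kag
1. f -> v, k -> g, p -> b, s -> z, t -> d / _ Z: no change
2. 0 -> i / C _ C: inserts after position(s) 5, 9: tevibineamikag
3. f -> v, k -> g, p -> b, s -> z / V _ V: fires at position(s) 12: tevibineamigag
surface: tevibineamigag

cell TOR=ta, SUR=ol, MOD=vo:
underlying: fok-vibne-ka-p
1. f -> v, k -> g, p -> b, s -> z, t -> d / _ Z: fires at position(s) 3: fogvibnekap
2. 0 -> i / C _ C: inserts after position(s) 3, 6: fogivibinekap
3. f -> v, k -> g, p -> b, s -> z / V _ V: fires at position(s) 11: fogivibinegap
surface: fogivibinegap

cell TOR=ta, SUR=ol, MOD=ki:
underlying: fok-vibne-um-p
1. f -> v, k -> g, p -> b, s -> z, t -> d / _ Z: fires at position(s) 3: fogvibneump
2. 0 -> i / C _ C: inserts after position(s) 3, 6, 10: fogivibineumip
3. f -> v, k -> g, p -> b, s -> z / V _ V: no change
surface: fogivibineumip


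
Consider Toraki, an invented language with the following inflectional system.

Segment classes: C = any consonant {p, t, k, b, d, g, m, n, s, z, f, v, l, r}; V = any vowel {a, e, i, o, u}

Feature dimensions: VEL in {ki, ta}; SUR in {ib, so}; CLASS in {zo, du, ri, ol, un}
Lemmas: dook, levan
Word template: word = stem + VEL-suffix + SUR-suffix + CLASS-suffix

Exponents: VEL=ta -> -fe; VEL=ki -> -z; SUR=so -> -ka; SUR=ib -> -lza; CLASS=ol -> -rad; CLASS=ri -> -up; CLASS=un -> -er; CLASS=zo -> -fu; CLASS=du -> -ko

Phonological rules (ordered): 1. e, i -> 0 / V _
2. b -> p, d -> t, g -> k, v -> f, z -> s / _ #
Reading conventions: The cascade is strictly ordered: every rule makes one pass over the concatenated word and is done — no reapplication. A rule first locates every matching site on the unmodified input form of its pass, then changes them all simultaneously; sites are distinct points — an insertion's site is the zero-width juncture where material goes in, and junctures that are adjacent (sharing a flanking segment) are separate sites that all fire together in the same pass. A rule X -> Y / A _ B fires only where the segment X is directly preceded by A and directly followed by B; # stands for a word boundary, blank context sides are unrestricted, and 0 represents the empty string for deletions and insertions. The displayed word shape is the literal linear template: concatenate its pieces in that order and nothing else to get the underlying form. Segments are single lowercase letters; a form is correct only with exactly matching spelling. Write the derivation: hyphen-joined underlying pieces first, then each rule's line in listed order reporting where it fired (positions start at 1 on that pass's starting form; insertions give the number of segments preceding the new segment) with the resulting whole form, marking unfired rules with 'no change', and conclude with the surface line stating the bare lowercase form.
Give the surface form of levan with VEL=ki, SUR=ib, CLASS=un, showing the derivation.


underlying: levan-z-lza-er
1. e, i -> 0 / V _: fires at position(s) 10: levanzlzar
2. b -> p, d -> t, g -> k, v -> f, z -> s / _ #: no change
surface: levanzlzar


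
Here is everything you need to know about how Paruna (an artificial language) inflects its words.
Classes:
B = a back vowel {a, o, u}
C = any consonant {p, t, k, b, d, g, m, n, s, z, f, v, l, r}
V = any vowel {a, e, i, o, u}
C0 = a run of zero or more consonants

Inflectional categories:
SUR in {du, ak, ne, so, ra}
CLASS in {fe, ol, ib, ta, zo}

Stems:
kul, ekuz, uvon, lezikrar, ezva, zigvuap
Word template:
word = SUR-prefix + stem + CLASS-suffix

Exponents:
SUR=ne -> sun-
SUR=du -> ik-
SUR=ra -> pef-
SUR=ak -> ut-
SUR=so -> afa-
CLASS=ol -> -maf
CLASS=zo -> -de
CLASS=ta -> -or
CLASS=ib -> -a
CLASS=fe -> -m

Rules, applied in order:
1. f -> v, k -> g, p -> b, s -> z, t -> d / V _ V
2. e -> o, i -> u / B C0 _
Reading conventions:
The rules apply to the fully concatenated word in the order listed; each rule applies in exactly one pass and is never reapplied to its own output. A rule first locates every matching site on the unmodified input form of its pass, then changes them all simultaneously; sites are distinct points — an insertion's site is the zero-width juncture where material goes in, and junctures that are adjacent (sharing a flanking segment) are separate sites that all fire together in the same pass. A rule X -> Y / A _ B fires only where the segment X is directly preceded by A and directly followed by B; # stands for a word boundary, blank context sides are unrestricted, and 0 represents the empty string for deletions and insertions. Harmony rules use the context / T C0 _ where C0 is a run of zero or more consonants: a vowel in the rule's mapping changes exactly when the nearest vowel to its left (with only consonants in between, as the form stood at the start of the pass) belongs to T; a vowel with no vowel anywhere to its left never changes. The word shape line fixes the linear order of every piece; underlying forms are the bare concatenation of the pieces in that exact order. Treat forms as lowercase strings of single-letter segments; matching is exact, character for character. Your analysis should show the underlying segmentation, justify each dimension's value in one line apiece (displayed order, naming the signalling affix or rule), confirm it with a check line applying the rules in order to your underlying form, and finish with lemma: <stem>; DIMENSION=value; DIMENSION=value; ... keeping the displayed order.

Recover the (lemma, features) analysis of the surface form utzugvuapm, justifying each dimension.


underlying: ut-zigvuap-m
SUR=ak - signalled by the affix ut-
CLASS=fe - signalled by the affix -m
check: utzigvuapm -> utzigvuapm -> utzugvuapm
lemma: zigvuap; SUR=ak; CLASS=fe
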